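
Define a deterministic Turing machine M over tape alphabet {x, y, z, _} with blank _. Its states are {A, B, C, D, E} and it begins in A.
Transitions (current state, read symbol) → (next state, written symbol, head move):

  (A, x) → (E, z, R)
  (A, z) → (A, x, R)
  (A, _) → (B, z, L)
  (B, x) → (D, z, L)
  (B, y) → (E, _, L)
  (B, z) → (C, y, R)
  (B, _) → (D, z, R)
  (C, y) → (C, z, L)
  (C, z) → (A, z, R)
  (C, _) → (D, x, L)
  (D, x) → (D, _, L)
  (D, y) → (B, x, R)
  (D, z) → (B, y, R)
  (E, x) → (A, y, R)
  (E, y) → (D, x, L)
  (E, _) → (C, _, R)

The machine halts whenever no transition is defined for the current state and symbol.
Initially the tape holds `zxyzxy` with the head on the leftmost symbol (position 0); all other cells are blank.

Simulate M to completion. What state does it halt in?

D

A | [z]xyzxy_   read z → write x, move R, go to A
A | x[x]yzxy_   read x → write z, move R, go to E
E | xz[y]zxy_   read y → write x, move L, go to D
D | x[z]xzxy_   read z → write y, move R, go to B
B | xy[x]zxy_   read x → write z, move L, go to D
D | x[y]zzxy_   read y → write x, move R, go to B
B | xx[z]zxy_   read z → write y, move R, go to C
C | xxy[z]xy_   read z → write z, move R, go to A
A | xxyz[x]y_   read x → write z, move R, go to E
E | xxyzz[y]_   read y → write x, move L, go to D
D | xxyz[z]x_   read z → write y, move R, go to B
B | xxyzy[x]_   read x → write z, move L, go to D
D | xxyz[y]z_   read y → write x, move R, go to B
B | xxyzx[z]_   read z → write y, move R, go to C
C | xxyzxy[_]   read _ → write x, move L, go to D
D | xxyzx[y]x   read y → write x, move R, go to B
B | xxyzxx[x]   read x → write z, move L, go to D
D | xxyzx[x]z   read x → write _, move L, go to D
D | xxyz[x]_z   read x → write _, move L, go to D
D | xxy[z]__z   read z → write y, move R, go to B
B | xxyy[_]_z   read _ → write z, move R, go to D
D | xxyyz[_]z
No transition is defined for (D, _); M halts in state D.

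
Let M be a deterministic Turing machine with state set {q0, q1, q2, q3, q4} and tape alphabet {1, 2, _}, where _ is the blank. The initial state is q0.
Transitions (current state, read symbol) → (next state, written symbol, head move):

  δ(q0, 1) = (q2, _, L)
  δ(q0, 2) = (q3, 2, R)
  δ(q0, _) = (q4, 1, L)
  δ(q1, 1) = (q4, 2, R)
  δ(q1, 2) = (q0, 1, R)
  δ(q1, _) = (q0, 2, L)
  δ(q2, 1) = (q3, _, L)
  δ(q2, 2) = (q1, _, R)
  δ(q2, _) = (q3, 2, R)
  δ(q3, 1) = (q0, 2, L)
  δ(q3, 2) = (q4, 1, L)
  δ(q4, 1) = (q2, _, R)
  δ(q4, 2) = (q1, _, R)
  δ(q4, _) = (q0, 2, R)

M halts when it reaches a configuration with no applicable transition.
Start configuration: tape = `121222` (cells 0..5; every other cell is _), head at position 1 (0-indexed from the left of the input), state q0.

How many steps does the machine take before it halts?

q0 | 1[2]1222_   read 2 → write 2, move R, go to q3
q3 | 12[1]222_   read 1 → write 2, move L, go to q0
q0 | 1[2]2222_   read 2 → write 2, move R, go to q3
q3 | 12[2]222_   read 2 → write 1, move L, go to q4
q4 | 1[2]1222_   read 2 → write _, move R, go to q1
q1 | 1_[1]222_   read 1 → write 2, move R, go to q4
q4 | 1_2[2]22_   read 2 → write _, move R, go to q1
q1 | 1_2_[2]2_   read 2 → write 1, move R, go to q0
q0 | 1_2_1[2]_   read 2 → write 2, move R, go to q3
q3 | 1_2_12[_]
M halts after 9 transitions.

9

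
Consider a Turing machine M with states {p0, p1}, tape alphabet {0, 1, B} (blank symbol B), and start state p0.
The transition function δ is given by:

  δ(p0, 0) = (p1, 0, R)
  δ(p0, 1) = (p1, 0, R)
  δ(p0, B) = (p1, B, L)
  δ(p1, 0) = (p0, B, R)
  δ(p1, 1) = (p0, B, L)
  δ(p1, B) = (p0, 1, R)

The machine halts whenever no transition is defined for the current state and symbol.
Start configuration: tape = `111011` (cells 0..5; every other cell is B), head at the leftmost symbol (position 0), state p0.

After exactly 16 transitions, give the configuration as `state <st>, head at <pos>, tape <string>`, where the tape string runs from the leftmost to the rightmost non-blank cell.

state p0, head at 4, tape 010B0

state=p0 head=0 tape=[1]11011B   (p0,1)→(p1,0,R)
state=p1 head=1 tape=0[1]1011B   (p1,1)→(p0,B,L)
state=p0 head=0 tape=[0]B1011B   (p0,0)→(p1,0,R)
state=p1 head=1 tape=0[B]1011B   (p1,B)→(p0,1,R)
state=p0 head=2 tape=01[1]011B   (p0,1)→(p1,0,R)
state=p1 head=3 tape=010[0]11B   (p1,0)→(p0,B,R)
state=p0 head=4 tape=010B[1]1B   (p0,1)→(p1,0,R)
state=p1 head=5 tape=010B0[1]B   (p1,1)→(p0,B,L)
state=p0 head=4 tape=010B[0]BB   (p0,0)→(p1,0,R)
state=p1 head=5 tape=010B0[B]B   (p1,B)→(p0,1,R)
state=p0 head=6 tape=010B01[B]   (p0,B)→(p1,B,L)
state=p1 head=5 tape=010B0[1]B   (p1,1)→(p0,B,L)
state=p0 head=4 tape=010B[0]BB   (p0,0)→(p1,0,R)
state=p1 head=5 tape=010B0[B]B   (p1,B)→(p0,1,R)
state=p0 head=6 tape=010B01[B]   (p0,B)→(p1,B,L)
state=p1 head=5 tape=010B0[1]B   (p1,1)→(p0,B,L)
state=p0 head=4 tape=010B[0]BB
After 16 steps: state p0, head at 4, tape 010B0.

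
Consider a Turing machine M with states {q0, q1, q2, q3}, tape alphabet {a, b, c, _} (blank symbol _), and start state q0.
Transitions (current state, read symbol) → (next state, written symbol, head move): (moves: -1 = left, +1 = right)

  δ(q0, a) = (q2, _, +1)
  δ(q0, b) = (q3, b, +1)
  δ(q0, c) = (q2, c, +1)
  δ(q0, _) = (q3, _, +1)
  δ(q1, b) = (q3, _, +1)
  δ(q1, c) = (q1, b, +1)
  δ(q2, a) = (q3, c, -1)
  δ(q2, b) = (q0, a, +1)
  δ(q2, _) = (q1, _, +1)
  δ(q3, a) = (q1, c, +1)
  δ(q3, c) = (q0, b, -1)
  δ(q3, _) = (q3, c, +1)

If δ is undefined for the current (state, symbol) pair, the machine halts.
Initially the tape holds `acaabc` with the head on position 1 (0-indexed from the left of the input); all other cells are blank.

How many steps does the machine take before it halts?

14

state=q0 head=1 tape=a[c]aabc__   (q0,c)→(q2,c,+1)
state=q2 head=2 tape=ac[a]abc__   (q2,a)→(q3,c,-1)
state=q3 head=1 tape=a[c]cabc__   (q3,c)→(q0,b,-1)
state=q0 head=0 tape=[a]bcabc__   (q0,a)→(q2,_,+1)
state=q2 head=1 tape=_[b]cabc__   (q2,b)→(q0,a,+1)
state=q0 head=2 tape=_a[c]abc__   (q0,c)→(q2,c,+1)
state=q2 head=3 tape=_ac[a]bc__   (q2,a)→(q3,c,-1)
state=q3 head=2 tape=_a[c]cbc__   (q3,c)→(q0,b,-1)
state=q0 head=1 tape=_[a]bcbc__   (q0,a)→(q2,_,+1)
state=q2 head=2 tape=__[b]cbc__   (q2,b)→(q0,a,+1)
state=q0 head=3 tape=__a[c]bc__   (q0,c)→(q2,c,+1)
state=q2 head=4 tape=__ac[b]c__   (q2,b)→(q0,a,+1)
state=q0 head=5 tape=__aca[c]__   (q0,c)→(q2,c,+1)
state=q2 head=6 tape=__acac[_]_   (q2,_)→(q1,_,+1)
state=q1 head=7 tape=__acac_[_]
M halts after 14 transitions.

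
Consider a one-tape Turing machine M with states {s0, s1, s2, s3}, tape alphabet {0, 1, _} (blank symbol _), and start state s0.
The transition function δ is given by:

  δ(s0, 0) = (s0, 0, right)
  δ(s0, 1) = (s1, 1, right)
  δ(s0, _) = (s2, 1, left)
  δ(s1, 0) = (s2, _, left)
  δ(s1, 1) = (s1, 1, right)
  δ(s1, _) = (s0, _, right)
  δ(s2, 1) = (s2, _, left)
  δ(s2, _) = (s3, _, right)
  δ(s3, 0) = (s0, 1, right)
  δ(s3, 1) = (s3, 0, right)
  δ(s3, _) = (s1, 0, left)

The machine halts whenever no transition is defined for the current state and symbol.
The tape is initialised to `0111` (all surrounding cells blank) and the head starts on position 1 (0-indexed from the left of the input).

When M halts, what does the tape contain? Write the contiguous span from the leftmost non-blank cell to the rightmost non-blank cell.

0111_001

s0 | 0[1]11____   read 1 → write 1, move right, go to s1
s1 | 01[1]1____   read 1 → write 1, move right, go to s1
s1 | 011[1]____   read 1 → write 1, move right, go to s1
s1 | 0111[_]___   read _ → write _, move right, go to s0
s0 | 0111_[_]__   read _ → write 1, move left, go to s2
s2 | 0111[_]1__   read _ → write _, move right, go to s3
s3 | 0111_[1]__   read 1 → write 0, move right, go to s3
s3 | 0111_0[_]_   read _ → write 0, move left, go to s1
s1 | 0111_[0]0_   read 0 → write _, move left, go to s2
s2 | 0111[_]_0_   read _ → write _, move right, go to s3
s3 | 0111_[_]0_   read _ → write 0, move left, go to s1
s1 | 0111[_]00_   read _ → write _, move right, go to s0
s0 | 0111_[0]0_   read 0 → write 0, move right, go to s0
s0 | 0111_0[0]_   read 0 → write 0, move right, go to s0
s0 | 0111_00[_]   read _ → write 1, move left, go to s2
s2 | 0111_0[0]1
The non-blank tape span at halt is 0111_001.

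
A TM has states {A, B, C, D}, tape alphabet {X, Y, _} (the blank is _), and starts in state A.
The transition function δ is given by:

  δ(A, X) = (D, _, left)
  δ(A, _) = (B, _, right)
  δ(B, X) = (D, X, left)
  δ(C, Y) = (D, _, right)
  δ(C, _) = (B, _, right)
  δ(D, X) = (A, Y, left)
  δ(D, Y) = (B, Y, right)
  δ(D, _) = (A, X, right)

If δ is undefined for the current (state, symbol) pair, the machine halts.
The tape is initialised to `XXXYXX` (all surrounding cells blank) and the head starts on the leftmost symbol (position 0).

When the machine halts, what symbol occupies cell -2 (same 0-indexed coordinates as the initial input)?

X

A | __[X]XXYXX   read X → write _, move left, go to D
D | _[_]_XXYXX   read _ → write X, move right, go to A
A | _X[_]XXYXX   read _ → write _, move right, go to B
B | _X_[X]XYXX   read X → write X, move left, go to D
D | _X[_]XXYXX   read _ → write X, move right, go to A
A | _XX[X]XYXX   read X → write _, move left, go to D
D | _X[X]_XYXX   read X → write Y, move left, go to A
A | _[X]Y_XYXX   read X → write _, move left, go to D
D | [_]_Y_XYXX   read _ → write X, move right, go to A
A | X[_]Y_XYXX   read _ → write _, move right, go to B
B | X_[Y]_XYXX
Cell -2 holds X when M halts.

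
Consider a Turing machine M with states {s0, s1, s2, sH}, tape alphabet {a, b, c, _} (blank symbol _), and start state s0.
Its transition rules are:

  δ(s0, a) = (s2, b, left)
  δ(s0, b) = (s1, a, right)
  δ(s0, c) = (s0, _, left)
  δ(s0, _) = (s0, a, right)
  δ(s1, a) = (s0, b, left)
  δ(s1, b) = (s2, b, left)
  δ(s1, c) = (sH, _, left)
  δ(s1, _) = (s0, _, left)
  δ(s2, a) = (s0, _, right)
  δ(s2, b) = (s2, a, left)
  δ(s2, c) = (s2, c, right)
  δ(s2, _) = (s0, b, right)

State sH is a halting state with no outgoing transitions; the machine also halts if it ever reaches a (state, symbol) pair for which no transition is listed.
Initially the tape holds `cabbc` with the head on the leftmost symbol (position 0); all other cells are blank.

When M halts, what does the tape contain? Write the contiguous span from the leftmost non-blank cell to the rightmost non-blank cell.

state=s0 head=0 tape=_[c]abbc   (s0,c)→(s0,_,left)
state=s0 head=-1 tape=[_]_abbc   (s0,_)→(s0,a,right)
state=s0 head=0 tape=a[_]abbc   (s0,_)→(s0,a,right)
state=s0 head=1 tape=aa[a]bbc   (s0,a)→(s2,b,left)
state=s2 head=0 tape=a[a]bbbc   (s2,a)→(s0,_,right)
state=s0 head=1 tape=a_[b]bbc   (s0,b)→(s1,a,right)
state=s1 head=2 tape=a_a[b]bc   (s1,b)→(s2,b,left)
state=s2 head=1 tape=a_[a]bbc   (s2,a)→(s0,_,right)
state=s0 head=2 tape=a__[b]bc   (s0,b)→(s1,a,right)
state=s1 head=3 tape=a__a[b]c   (s1,b)→(s2,b,left)
state=s2 head=2 tape=a__[a]bc   (s2,a)→(s0,_,right)
state=s0 head=3 tape=a___[b]c   (s0,b)→(s1,a,right)
state=s1 head=4 tape=a___a[c]   (s1,c)→(sH,_,left)
state=sH head=3 tape=a___[a]_
The non-blank tape span at halt is a___a.

a___a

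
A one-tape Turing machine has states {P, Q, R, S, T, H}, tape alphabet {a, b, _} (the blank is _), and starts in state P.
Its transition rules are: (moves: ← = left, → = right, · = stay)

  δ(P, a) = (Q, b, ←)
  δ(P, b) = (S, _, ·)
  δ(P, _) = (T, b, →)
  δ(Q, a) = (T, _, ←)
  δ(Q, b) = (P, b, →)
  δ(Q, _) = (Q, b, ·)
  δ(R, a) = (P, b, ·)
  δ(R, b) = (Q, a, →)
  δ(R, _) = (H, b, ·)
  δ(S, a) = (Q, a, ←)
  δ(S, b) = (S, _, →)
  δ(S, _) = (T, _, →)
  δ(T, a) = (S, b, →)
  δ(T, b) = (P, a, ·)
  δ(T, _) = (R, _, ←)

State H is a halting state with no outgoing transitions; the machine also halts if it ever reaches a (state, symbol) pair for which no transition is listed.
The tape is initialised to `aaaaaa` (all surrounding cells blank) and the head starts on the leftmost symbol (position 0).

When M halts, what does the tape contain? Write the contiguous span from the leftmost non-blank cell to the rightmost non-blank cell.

state=P head=0 tape=_[a]aaaaa__   (P,a)→(Q,b,←)
state=Q head=-1 tape=[_]baaaaa__   (Q,_)→(Q,b,·)
state=Q head=-1 tape=[b]baaaaa__   (Q,b)→(P,b,→)
state=P head=0 tape=b[b]aaaaa__   (P,b)→(S,_,·)
state=S head=0 tape=b[_]aaaaa__   (S,_)→(T,_,→)
state=T head=1 tape=b_[a]aaaa__   (T,a)→(S,b,→)
state=S head=2 tape=b_b[a]aaa__   (S,a)→(Q,a,←)
state=Q head=1 tape=b_[b]aaaa__   (Q,b)→(P,b,→)
state=P head=2 tape=b_b[a]aaa__   (P,a)→(Q,b,←)
state=Q head=1 tape=b_[b]baaa__   (Q,b)→(P,b,→)
state=P head=2 tape=b_b[b]aaa__   (P,b)→(S,_,·)
state=S head=2 tape=b_b[_]aaa__   (S,_)→(T,_,→)
state=T head=3 tape=b_b_[a]aa__   (T,a)→(S,b,→)
state=S head=4 tape=b_b_b[a]a__   (S,a)→(Q,a,←)
state=Q head=3 tape=b_b_[b]aa__   (Q,b)→(P,b,→)
state=P head=4 tape=b_b_b[a]a__   (P,a)→(Q,b,←)
state=Q head=3 tape=b_b_[b]ba__   (Q,b)→(P,b,→)
state=P head=4 tape=b_b_b[b]a__   (P,b)→(S,_,·)
state=S head=4 tape=b_b_b[_]a__   (S,_)→(T,_,→)
state=T head=5 tape=b_b_b_[a]__   (T,a)→(S,b,→)
state=S head=6 tape=b_b_b_b[_]_   (S,_)→(T,_,→)
state=T head=7 tape=b_b_b_b_[_]   (T,_)→(R,_,←)
state=R head=6 tape=b_b_b_b[_]_   (R,_)→(H,b,·)
state=H head=6 tape=b_b_b_b[b]_
The non-blank tape span at halt is b_b_b_bb.

b_b_b_bb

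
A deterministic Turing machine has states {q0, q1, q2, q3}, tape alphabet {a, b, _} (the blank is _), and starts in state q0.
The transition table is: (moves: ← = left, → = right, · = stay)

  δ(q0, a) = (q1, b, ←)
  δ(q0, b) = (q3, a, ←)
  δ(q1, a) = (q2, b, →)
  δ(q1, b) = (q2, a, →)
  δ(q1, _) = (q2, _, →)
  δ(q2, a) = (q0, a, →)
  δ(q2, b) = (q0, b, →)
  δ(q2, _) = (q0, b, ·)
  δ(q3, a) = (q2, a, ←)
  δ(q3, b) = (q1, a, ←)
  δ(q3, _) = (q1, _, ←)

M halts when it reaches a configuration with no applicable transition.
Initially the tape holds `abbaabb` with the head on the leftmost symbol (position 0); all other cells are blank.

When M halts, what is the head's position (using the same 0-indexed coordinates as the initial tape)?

7

state=q0 head=0 tape=_[a]bbaabb_   (q0,a)→(q1,b,←)
state=q1 head=-1 tape=[_]bbbaabb_   (q1,_)→(q2,_,→)
state=q2 head=0 tape=_[b]bbaabb_   (q2,b)→(q0,b,→)
state=q0 head=1 tape=_b[b]baabb_   (q0,b)→(q3,a,←)
state=q3 head=0 tape=_[b]abaabb_   (q3,b)→(q1,a,←)
state=q1 head=-1 tape=[_]aabaabb_   (q1,_)→(q2,_,→)
state=q2 head=0 tape=_[a]abaabb_   (q2,a)→(q0,a,→)
state=q0 head=1 tape=_a[a]baabb_   (q0,a)→(q1,b,←)
state=q1 head=0 tape=_[a]bbaabb_   (q1,a)→(q2,b,→)
state=q2 head=1 tape=_b[b]baabb_   (q2,b)→(q0,b,→)
state=q0 head=2 tape=_bb[b]aabb_   (q0,b)→(q3,a,←)
state=q3 head=1 tape=_b[b]aaabb_   (q3,b)→(q1,a,←)
state=q1 head=0 tape=_[b]aaaabb_   (q1,b)→(q2,a,→)
state=q2 head=1 tape=_a[a]aaabb_   (q2,a)→(q0,a,→)
state=q0 head=2 tape=_aa[a]aabb_   (q0,a)→(q1,b,←)
state=q1 head=1 tape=_a[a]baabb_   (q1,a)→(q2,b,→)
state=q2 head=2 tape=_ab[b]aabb_   (q2,b)→(q0,b,→)
state=q0 head=3 tape=_abb[a]abb_   (q0,a)→(q1,b,←)
state=q1 head=2 tape=_ab[b]babb_   (q1,b)→(q2,a,→)
state=q2 head=3 tape=_aba[b]abb_   (q2,b)→(q0,b,→)
state=q0 head=4 tape=_abab[a]bb_   (q0,a)→(q1,b,←)
state=q1 head=3 tape=_aba[b]bbb_   (q1,b)→(q2,a,→)
state=q2 head=4 tape=_abaa[b]bb_   (q2,b)→(q0,b,→)
state=q0 head=5 tape=_abaab[b]b_   (q0,b)→(q3,a,←)
state=q3 head=4 tape=_abaa[b]ab_   (q3,b)→(q1,a,←)
state=q1 head=3 tape=_aba[a]aab_   (q1,a)→(q2,b,→)
state=q2 head=4 tape=_abab[a]ab_   (q2,a)→(q0,a,→)
state=q0 head=5 tape=_ababa[a]b_   (q0,a)→(q1,b,←)
state=q1 head=4 tape=_abab[a]bb_   (q1,a)→(q2,b,→)
state=q2 head=5 tape=_ababb[b]b_   (q2,b)→(q0,b,→)
state=q0 head=6 tape=_ababbb[b]_   (q0,b)→(q3,a,←)
state=q3 head=5 tape=_ababb[b]a_   (q3,b)→(q1,a,←)
state=q1 head=4 tape=_abab[b]aa_   (q1,b)→(q2,a,→)
state=q2 head=5 tape=_ababa[a]a_   (q2,a)→(q0,a,→)
state=q0 head=6 tape=_ababaa[a]_   (q0,a)→(q1,b,←)
state=q1 head=5 tape=_ababa[a]b_   (q1,a)→(q2,b,→)
state=q2 head=6 tape=_ababab[b]_   (q2,b)→(q0,b,→)
state=q0 head=7 tape=_abababb[_]
At halt the head is at cell 7.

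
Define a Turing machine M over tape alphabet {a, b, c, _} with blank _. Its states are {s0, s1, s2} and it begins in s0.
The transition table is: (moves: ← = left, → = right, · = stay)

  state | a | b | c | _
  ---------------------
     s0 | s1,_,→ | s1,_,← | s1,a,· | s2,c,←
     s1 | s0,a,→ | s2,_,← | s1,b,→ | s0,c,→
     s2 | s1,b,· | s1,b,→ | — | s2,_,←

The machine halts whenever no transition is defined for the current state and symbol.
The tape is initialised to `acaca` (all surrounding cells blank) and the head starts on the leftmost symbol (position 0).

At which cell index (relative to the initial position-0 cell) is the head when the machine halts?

s0 | [a]caca__   read a → write _, move →, go to s1
s1 | _[c]aca__   read c → write b, move →, go to s1
s1 | _b[a]ca__   read a → write a, move →, go to s0
s0 | _ba[c]a__   read c → write a, move ·, go to s1
s1 | _ba[a]a__   read a → write a, move →, go to s0
s0 | _baa[a]__   read a → write _, move →, go to s1
s1 | _baa_[_]_   read _ → write c, move →, go to s0
s0 | _baa_c[_]   read _ → write c, move ←, go to s2
s2 | _baa_[c]c
At halt the head is at cell 5.

5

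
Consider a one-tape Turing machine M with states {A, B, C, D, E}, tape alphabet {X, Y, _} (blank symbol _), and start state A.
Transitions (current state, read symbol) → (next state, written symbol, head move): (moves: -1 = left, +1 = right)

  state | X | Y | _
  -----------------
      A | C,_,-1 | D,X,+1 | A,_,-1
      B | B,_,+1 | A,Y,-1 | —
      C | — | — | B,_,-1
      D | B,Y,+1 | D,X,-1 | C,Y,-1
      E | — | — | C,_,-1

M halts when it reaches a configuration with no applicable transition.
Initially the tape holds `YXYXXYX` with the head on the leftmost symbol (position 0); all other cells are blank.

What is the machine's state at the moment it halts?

state=A head=0 tape=[Y]XYXXYX   (A,Y)→(D,X,+1)
state=D head=1 tape=X[X]YXXYX   (D,X)→(B,Y,+1)
state=B head=2 tape=XY[Y]XXYX   (B,Y)→(A,Y,-1)
state=A head=1 tape=X[Y]YXXYX   (A,Y)→(D,X,+1)
state=D head=2 tape=XX[Y]XXYX   (D,Y)→(D,X,-1)
state=D head=1 tape=X[X]XXXYX   (D,X)→(B,Y,+1)
state=B head=2 tape=XY[X]XXYX   (B,X)→(B,_,+1)
state=B head=3 tape=XY_[X]XYX   (B,X)→(B,_,+1)
state=B head=4 tape=XY__[X]YX   (B,X)→(B,_,+1)
state=B head=5 tape=XY___[Y]X   (B,Y)→(A,Y,-1)
state=A head=4 tape=XY__[_]YX   (A,_)→(A,_,-1)
state=A head=3 tape=XY_[_]_YX   (A,_)→(A,_,-1)
state=A head=2 tape=XY[_]__YX   (A,_)→(A,_,-1)
state=A head=1 tape=X[Y]___YX   (A,Y)→(D,X,+1)
state=D head=2 tape=XX[_]__YX   (D,_)→(C,Y,-1)
state=C head=1 tape=X[X]Y__YX
No transition is defined for (C, X); M halts in state C.

C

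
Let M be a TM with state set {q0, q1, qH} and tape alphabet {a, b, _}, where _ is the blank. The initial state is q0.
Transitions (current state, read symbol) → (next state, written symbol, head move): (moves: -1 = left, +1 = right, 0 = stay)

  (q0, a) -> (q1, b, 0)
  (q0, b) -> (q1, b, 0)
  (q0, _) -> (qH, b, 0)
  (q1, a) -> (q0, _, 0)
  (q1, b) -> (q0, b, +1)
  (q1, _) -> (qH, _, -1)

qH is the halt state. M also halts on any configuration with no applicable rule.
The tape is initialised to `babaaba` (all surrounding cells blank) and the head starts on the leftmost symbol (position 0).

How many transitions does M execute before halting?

state=q0 head=0 tape=[b]abaaba_   (q0,b)→(q1,b,0)
state=q1 head=0 tape=[b]abaaba_   (q1,b)→(q0,b,+1)
state=q0 head=1 tape=b[a]baaba_   (q0,a)→(q1,b,0)
state=q1 head=1 tape=b[b]baaba_   (q1,b)→(q0,b,+1)
state=q0 head=2 tape=bb[b]aaba_   (q0,b)→(q1,b,0)
state=q1 head=2 tape=bb[b]aaba_   (q1,b)→(q0,b,+1)
state=q0 head=3 tape=bbb[a]aba_   (q0,a)→(q1,b,0)
state=q1 head=3 tape=bbb[b]aba_   (q1,b)→(q0,b,+1)
state=q0 head=4 tape=bbbb[a]ba_   (q0,a)→(q1,b,0)
state=q1 head=4 tape=bbbb[b]ba_   (q1,b)→(q0,b,+1)
state=q0 head=5 tape=bbbbb[b]a_   (q0,b)→(q1,b,0)
state=q1 head=5 tape=bbbbb[b]a_   (q1,b)→(q0,b,+1)
state=q0 head=6 tape=bbbbbb[a]_   (q0,a)→(q1,b,0)
state=q1 head=6 tape=bbbbbb[b]_   (q1,b)→(q0,b,+1)
state=q0 head=7 tape=bbbbbbb[_]   (q0,_)→(qH,b,0)
state=qH head=7 tape=bbbbbbb[b]
M halts after 15 transitions.

15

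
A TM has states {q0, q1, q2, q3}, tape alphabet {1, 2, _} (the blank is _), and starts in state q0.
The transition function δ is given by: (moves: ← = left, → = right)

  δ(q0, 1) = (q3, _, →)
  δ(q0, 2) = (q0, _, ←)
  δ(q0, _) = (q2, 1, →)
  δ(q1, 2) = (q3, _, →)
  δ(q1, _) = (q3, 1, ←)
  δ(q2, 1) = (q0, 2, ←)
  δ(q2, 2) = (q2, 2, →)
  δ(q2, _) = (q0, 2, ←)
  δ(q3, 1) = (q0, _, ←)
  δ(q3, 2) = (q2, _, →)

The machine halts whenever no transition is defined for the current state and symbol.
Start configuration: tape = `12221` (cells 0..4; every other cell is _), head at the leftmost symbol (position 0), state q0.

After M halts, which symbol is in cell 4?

q0 | [1]2221_   read 1 → write _, move →, go to q3
q3 | _[2]221_   read 2 → write _, move →, go to q2
q2 | __[2]21_   read 2 → write 2, move →, go to q2
q2 | __2[2]1_   read 2 → write 2, move →, go to q2
q2 | __22[1]_   read 1 → write 2, move ←, go to q0
q0 | __2[2]2_   read 2 → write _, move ←, go to q0
q0 | __[2]_2_   read 2 → write _, move ←, go to q0
q0 | _[_]__2_   read _ → write 1, move →, go to q2
q2 | _1[_]_2_   read _ → write 2, move ←, go to q0
q0 | _[1]2_2_   read 1 → write _, move →, go to q3
q3 | __[2]_2_   read 2 → write _, move →, go to q2
q2 | ___[_]2_   read _ → write 2, move ←, go to q0
q0 | __[_]22_   read _ → write 1, move →, go to q2
q2 | __1[2]2_   read 2 → write 2, move →, go to q2
q2 | __12[2]_   read 2 → write 2, move →, go to q2
q2 | __122[_]   read _ → write 2, move ←, go to q0
q0 | __12[2]2   read 2 → write _, move ←, go to q0
q0 | __1[2]_2   read 2 → write _, move ←, go to q0
q0 | __[1]__2   read 1 → write _, move →, go to q3
q3 | ___[_]_2
Cell 4 holds _ when M halts.

_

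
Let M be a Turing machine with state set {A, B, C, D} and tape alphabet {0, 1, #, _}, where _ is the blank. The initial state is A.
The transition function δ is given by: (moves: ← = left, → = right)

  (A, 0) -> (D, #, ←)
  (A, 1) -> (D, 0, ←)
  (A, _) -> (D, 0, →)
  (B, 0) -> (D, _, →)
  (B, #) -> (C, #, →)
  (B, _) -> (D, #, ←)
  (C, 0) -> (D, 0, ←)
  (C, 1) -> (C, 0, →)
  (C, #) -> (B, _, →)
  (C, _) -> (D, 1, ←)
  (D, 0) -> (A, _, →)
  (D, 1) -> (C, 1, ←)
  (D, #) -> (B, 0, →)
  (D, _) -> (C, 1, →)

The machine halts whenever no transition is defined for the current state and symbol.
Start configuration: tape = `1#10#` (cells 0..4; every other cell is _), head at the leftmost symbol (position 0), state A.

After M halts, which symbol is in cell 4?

A | ___[1]#10#_   read 1 → write 0, move ←, go to D
D | __[_]0#10#_   read _ → write 1, move →, go to C
C | __1[0]#10#_   read 0 → write 0, move ←, go to D
D | __[1]0#10#_   read 1 → write 1, move ←, go to C
C | _[_]10#10#_   read _ → write 1, move ←, go to D
D | [_]110#10#_   read _ → write 1, move →, go to C
C | 1[1]10#10#_   read 1 → write 0, move →, go to C
C | 10[1]0#10#_   read 1 → write 0, move →, go to C
C | 100[0]#10#_   read 0 → write 0, move ←, go to D
D | 10[0]0#10#_   read 0 → write _, move →, go to A
A | 10_[0]#10#_   read 0 → write #, move ←, go to D
D | 10[_]##10#_   read _ → write 1, move →, go to C
C | 101[#]#10#_   read # → write _, move →, go to B
B | 101_[#]10#_   read # → write #, move →, go to C
C | 101_#[1]0#_   read 1 → write 0, move →, go to C
C | 101_#0[0]#_   read 0 → write 0, move ←, go to D
D | 101_#[0]0#_   read 0 → write _, move →, go to A
A | 101_#_[0]#_   read 0 → write #, move ←, go to D
D | 101_#[_]##_   read _ → write 1, move →, go to C
C | 101_#1[#]#_   read # → write _, move →, go to B
B | 101_#1_[#]_   read # → write #, move →, go to C
C | 101_#1_#[_]   read _ → write 1, move ←, go to D
D | 101_#1_[#]1   read # → write 0, move →, go to B
B | 101_#1_0[1]
Cell 4 holds 0 when M halts.

0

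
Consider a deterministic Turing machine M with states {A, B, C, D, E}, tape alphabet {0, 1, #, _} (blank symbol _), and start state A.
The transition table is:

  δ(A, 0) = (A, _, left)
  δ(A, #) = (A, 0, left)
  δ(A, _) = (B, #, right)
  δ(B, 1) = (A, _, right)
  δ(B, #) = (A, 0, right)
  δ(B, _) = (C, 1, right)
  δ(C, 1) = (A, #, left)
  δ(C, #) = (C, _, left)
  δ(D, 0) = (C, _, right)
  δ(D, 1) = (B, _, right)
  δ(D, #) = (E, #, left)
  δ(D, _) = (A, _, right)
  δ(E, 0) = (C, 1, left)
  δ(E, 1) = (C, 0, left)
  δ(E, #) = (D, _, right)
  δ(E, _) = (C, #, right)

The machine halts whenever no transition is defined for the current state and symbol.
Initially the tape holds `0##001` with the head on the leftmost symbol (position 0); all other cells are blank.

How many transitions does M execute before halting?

A | __[0]##001   read 0 → write _, move left, go to A
A | _[_]_##001   read _ → write #, move right, go to B
B | _#[_]##001   read _ → write 1, move right, go to C
C | _#1[#]#001   read # → write _, move left, go to C
C | _#[1]_#001   read 1 → write #, move left, go to A
A | _[#]#_#001   read # → write 0, move left, go to A
A | [_]0#_#001   read _ → write #, move right, go to B
B | #[0]#_#001
M halts after 7 transitions.

7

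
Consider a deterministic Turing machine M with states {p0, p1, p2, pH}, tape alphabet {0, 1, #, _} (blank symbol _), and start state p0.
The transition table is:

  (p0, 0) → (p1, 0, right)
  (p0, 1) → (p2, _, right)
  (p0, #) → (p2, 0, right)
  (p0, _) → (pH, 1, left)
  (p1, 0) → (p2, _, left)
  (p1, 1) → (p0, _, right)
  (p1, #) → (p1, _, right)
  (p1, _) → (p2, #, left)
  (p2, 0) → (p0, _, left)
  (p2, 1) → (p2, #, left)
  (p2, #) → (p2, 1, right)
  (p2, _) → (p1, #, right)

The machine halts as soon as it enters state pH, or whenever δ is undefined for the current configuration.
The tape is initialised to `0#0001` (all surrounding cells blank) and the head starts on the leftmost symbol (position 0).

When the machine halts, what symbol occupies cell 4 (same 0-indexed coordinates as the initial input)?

#

p0 | [0]#0001_   read 0 → write 0, move right, go to p1
p1 | 0[#]0001_   read # → write _, move right, go to p1
p1 | 0_[0]001_   read 0 → write _, move left, go to p2
p2 | 0[_]_001_   read _ → write #, move right, go to p1
p1 | 0#[_]001_   read _ → write #, move left, go to p2
p2 | 0[#]#001_   read # → write 1, move right, go to p2
p2 | 01[#]001_   read # → write 1, move right, go to p2
p2 | 011[0]01_   read 0 → write _, move left, go to p0
p0 | 01[1]_01_   read 1 → write _, move right, go to p2
p2 | 01_[_]01_   read _ → write #, move right, go to p1
p1 | 01_#[0]1_   read 0 → write _, move left, go to p2
p2 | 01_[#]_1_   read # → write 1, move right, go to p2
p2 | 01_1[_]1_   read _ → write #, move right, go to p1
p1 | 01_1#[1]_   read 1 → write _, move right, go to p0
p0 | 01_1#_[_]   read _ → write 1, move left, go to pH
pH | 01_1#[_]1
Cell 4 holds # when M halts.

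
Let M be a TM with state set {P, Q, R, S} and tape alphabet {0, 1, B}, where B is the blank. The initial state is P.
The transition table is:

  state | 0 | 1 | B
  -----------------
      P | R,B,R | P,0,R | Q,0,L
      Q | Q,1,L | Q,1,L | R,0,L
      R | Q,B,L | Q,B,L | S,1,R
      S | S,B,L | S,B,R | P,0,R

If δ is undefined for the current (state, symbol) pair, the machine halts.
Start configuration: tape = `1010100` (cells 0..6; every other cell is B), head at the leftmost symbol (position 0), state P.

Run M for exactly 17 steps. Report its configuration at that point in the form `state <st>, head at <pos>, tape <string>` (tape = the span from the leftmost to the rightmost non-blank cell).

state P, head at -1, tape 0100B0100

state=P head=0 tape=BBB[1]010100   (P,1)→(P,0,R)
state=P head=1 tape=BBB0[0]10100   (P,0)→(R,B,R)
state=R head=2 tape=BBB0B[1]0100   (R,1)→(Q,B,L)
state=Q head=1 tape=BBB0[B]B0100   (Q,B)→(R,0,L)
state=R head=0 tape=BBB[0]0B0100   (R,0)→(Q,B,L)
state=Q head=-1 tape=BB[B]B0B0100   (Q,B)→(R,0,L)
state=R head=-2 tape=B[B]0B0B0100   (R,B)→(S,1,R)
state=S head=-1 tape=B1[0]B0B0100   (S,0)→(S,B,L)
state=S head=-2 tape=B[1]BB0B0100   (S,1)→(S,B,R)
state=S head=-1 tape=BB[B]B0B0100   (S,B)→(P,0,R)
state=P head=0 tape=BB0[B]0B0100   (P,B)→(Q,0,L)
state=Q head=-1 tape=BB[0]00B0100   (Q,0)→(Q,1,L)
state=Q head=-2 tape=B[B]100B0100   (Q,B)→(R,0,L)
state=R head=-3 tape=[B]0100B0100   (R,B)→(S,1,R)
state=S head=-2 tape=1[0]100B0100   (S,0)→(S,B,L)
state=S head=-3 tape=[1]B100B0100   (S,1)→(S,B,R)
state=S head=-2 tape=B[B]100B0100   (S,B)→(P,0,R)
state=P head=-1 tape=B0[1]00B0100
After 17 steps: state P, head at -1, tape 0100B0100.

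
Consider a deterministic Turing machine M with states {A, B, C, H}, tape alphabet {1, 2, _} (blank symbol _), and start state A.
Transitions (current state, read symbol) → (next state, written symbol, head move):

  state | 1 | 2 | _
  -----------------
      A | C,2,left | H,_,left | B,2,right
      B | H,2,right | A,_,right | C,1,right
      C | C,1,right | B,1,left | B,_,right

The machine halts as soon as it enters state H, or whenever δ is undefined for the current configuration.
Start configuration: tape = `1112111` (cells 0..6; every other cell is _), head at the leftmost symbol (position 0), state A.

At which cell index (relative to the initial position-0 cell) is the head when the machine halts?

state=A head=0 tape=_[1]112111   (A,1)→(C,2,left)
state=C head=-1 tape=[_]2112111   (C,_)→(B,_,right)
state=B head=0 tape=_[2]112111   (B,2)→(A,_,right)
state=A head=1 tape=__[1]12111   (A,1)→(C,2,left)
state=C head=0 tape=_[_]212111   (C,_)→(B,_,right)
state=B head=1 tape=__[2]12111   (B,2)→(A,_,right)
state=A head=2 tape=___[1]2111   (A,1)→(C,2,left)
state=C head=1 tape=__[_]22111   (C,_)→(B,_,right)
state=B head=2 tape=___[2]2111   (B,2)→(A,_,right)
state=A head=3 tape=____[2]111   (A,2)→(H,_,left)
state=H head=2 tape=___[_]_111
At halt the head is at cell 2.

2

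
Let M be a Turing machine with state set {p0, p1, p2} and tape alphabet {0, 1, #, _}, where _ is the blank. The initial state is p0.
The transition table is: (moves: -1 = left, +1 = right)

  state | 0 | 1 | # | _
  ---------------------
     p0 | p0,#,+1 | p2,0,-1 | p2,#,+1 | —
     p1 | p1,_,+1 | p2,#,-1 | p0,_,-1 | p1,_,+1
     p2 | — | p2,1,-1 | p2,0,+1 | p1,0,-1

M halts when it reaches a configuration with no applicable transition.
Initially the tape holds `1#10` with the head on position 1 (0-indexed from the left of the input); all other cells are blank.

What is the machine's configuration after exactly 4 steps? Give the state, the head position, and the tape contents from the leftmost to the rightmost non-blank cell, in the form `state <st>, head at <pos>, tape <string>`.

state p2, head at 1, tape 1010

state=p0 head=1 tape=1[#]10   (p0,#)→(p2,#,+1)
state=p2 head=2 tape=1#[1]0   (p2,1)→(p2,1,-1)
state=p2 head=1 tape=1[#]10   (p2,#)→(p2,0,+1)
state=p2 head=2 tape=10[1]0   (p2,1)→(p2,1,-1)
state=p2 head=1 tape=1[0]10
After 4 steps: state p2, head at 1, tape 1010.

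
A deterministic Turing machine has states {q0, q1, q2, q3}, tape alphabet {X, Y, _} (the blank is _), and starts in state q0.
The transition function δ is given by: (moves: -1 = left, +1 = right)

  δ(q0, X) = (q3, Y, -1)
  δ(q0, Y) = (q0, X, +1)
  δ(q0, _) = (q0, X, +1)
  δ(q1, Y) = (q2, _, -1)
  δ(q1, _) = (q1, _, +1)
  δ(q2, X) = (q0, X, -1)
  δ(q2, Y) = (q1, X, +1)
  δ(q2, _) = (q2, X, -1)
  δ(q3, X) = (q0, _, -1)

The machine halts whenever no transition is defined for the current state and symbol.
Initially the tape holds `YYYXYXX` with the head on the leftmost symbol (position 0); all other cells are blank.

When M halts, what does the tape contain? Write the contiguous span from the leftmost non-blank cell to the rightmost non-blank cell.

Y_Y_Y_YX

state=q0 head=0 tape=__[Y]YYXYXX   (q0,Y)→(q0,X,+1)
state=q0 head=1 tape=__X[Y]YXYXX   (q0,Y)→(q0,X,+1)
state=q0 head=2 tape=__XX[Y]XYXX   (q0,Y)→(q0,X,+1)
state=q0 head=3 tape=__XXX[X]YXX   (q0,X)→(q3,Y,-1)
state=q3 head=2 tape=__XX[X]YYXX   (q3,X)→(q0,_,-1)
state=q0 head=1 tape=__X[X]_YYXX   (q0,X)→(q3,Y,-1)
state=q3 head=0 tape=__[X]Y_YYXX   (q3,X)→(q0,_,-1)
state=q0 head=-1 tape=_[_]_Y_YYXX   (q0,_)→(q0,X,+1)
state=q0 head=0 tape=_X[_]Y_YYXX   (q0,_)→(q0,X,+1)
state=q0 head=1 tape=_XX[Y]_YYXX   (q0,Y)→(q0,X,+1)
state=q0 head=2 tape=_XXX[_]YYXX   (q0,_)→(q0,X,+1)
state=q0 head=3 tape=_XXXX[Y]YXX   (q0,Y)→(q0,X,+1)
state=q0 head=4 tape=_XXXXX[Y]XX   (q0,Y)→(q0,X,+1)
state=q0 head=5 tape=_XXXXXX[X]X   (q0,X)→(q3,Y,-1)
state=q3 head=4 tape=_XXXXX[X]YX   (q3,X)→(q0,_,-1)
state=q0 head=3 tape=_XXXX[X]_YX   (q0,X)→(q3,Y,-1)
state=q3 head=2 tape=_XXX[X]Y_YX   (q3,X)→(q0,_,-1)
state=q0 head=1 tape=_XX[X]_Y_YX   (q0,X)→(q3,Y,-1)
state=q3 head=0 tape=_X[X]Y_Y_YX   (q3,X)→(q0,_,-1)
state=q0 head=-1 tape=_[X]_Y_Y_YX   (q0,X)→(q3,Y,-1)
state=q3 head=-2 tape=[_]Y_Y_Y_YX
The non-blank tape span at halt is Y_Y_Y_YX.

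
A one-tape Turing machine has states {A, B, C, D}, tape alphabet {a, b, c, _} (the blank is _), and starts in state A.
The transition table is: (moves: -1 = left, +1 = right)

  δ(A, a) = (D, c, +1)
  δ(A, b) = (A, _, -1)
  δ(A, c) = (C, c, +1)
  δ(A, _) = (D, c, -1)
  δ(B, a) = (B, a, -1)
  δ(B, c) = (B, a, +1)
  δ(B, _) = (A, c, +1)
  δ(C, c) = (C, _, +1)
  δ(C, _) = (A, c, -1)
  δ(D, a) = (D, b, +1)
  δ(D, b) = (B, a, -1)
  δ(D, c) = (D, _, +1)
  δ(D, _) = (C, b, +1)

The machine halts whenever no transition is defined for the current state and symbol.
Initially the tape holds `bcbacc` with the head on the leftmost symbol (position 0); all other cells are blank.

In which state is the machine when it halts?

B

A | ___[b]cbacc__   read b → write _, move -1, go to A
A | __[_]_cbacc__   read _ → write c, move -1, go to D
D | _[_]c_cbacc__   read _ → write b, move +1, go to C
C | _b[c]_cbacc__   read c → write _, move +1, go to C
C | _b_[_]cbacc__   read _ → write c, move -1, go to A
A | _b[_]ccbacc__   read _ → write c, move -1, go to D
D | _[b]cccbacc__   read b → write a, move -1, go to B
B | [_]acccbacc__   read _ → write c, move +1, go to A
A | c[a]cccbacc__   read a → write c, move +1, go to D
D | cc[c]ccbacc__   read c → write _, move +1, go to D
D | cc_[c]cbacc__   read c → write _, move +1, go to D
D | cc__[c]bacc__   read c → write _, move +1, go to D
D | cc___[b]acc__   read b → write a, move -1, go to B
B | cc__[_]aacc__   read _ → write c, move +1, go to A
A | cc__c[a]acc__   read a → write c, move +1, go to D
D | cc__cc[a]cc__   read a → write b, move +1, go to D
D | cc__ccb[c]c__   read c → write _, move +1, go to D
D | cc__ccb_[c]__   read c → write _, move +1, go to D
D | cc__ccb__[_]_   read _ → write b, move +1, go to C
C | cc__ccb__b[_]   read _ → write c, move -1, go to A
A | cc__ccb__[b]c   read b → write _, move -1, go to A
A | cc__ccb_[_]_c   read _ → write c, move -1, go to D
D | cc__ccb[_]c_c   read _ → write b, move +1, go to C
C | cc__ccbb[c]_c   read c → write _, move +1, go to C
C | cc__ccbb_[_]c   read _ → write c, move -1, go to A
A | cc__ccbb[_]cc   read _ → write c, move -1, go to D
D | cc__ccb[b]ccc   read b → write a, move -1, go to B
B | cc__cc[b]accc
No transition is defined for (B, b); M halts in state B.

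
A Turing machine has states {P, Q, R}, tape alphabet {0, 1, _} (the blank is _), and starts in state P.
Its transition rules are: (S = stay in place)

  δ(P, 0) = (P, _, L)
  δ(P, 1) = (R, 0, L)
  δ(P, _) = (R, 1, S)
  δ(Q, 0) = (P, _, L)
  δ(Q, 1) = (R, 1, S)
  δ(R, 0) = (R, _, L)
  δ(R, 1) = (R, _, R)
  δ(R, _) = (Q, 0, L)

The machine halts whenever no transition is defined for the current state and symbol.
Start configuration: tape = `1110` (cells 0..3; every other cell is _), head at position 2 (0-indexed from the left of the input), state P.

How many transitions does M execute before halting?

state=P head=2 tape=_11[1]0   (P,1)→(R,0,L)
state=R head=1 tape=_1[1]00   (R,1)→(R,_,R)
state=R head=2 tape=_1_[0]0   (R,0)→(R,_,L)
state=R head=1 tape=_1[_]_0   (R,_)→(Q,0,L)
state=Q head=0 tape=_[1]0_0   (Q,1)→(R,1,S)
state=R head=0 tape=_[1]0_0   (R,1)→(R,_,R)
state=R head=1 tape=__[0]_0   (R,0)→(R,_,L)
state=R head=0 tape=_[_]__0   (R,_)→(Q,0,L)
state=Q head=-1 tape=[_]0__0
M halts after 8 transitions.

8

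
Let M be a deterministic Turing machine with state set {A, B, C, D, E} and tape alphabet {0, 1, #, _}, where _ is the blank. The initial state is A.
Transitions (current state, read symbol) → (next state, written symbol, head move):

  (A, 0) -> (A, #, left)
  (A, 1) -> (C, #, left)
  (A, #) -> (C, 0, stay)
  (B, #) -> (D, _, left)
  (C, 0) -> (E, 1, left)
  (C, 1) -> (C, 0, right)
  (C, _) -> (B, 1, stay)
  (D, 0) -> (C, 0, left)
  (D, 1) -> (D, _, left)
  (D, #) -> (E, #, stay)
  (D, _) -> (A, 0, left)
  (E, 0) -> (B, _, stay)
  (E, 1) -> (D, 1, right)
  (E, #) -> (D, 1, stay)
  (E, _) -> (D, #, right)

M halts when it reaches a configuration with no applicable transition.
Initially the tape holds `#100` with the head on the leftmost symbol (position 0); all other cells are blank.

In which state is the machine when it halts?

A

state=A head=0 tape=___[#]100   (A,#)→(C,0,stay)
state=C head=0 tape=___[0]100   (C,0)→(E,1,left)
state=E head=-1 tape=__[_]1100   (E,_)→(D,#,right)
state=D head=0 tape=__#[1]100   (D,1)→(D,_,left)
state=D head=-1 tape=__[#]_100   (D,#)→(E,#,stay)
state=E head=-1 tape=__[#]_100   (E,#)→(D,1,stay)
state=D head=-1 tape=__[1]_100   (D,1)→(D,_,left)
state=D head=-2 tape=_[_]__100   (D,_)→(A,0,left)
state=A head=-3 tape=[_]0__100
No transition is defined for (A, _); M halts in state A.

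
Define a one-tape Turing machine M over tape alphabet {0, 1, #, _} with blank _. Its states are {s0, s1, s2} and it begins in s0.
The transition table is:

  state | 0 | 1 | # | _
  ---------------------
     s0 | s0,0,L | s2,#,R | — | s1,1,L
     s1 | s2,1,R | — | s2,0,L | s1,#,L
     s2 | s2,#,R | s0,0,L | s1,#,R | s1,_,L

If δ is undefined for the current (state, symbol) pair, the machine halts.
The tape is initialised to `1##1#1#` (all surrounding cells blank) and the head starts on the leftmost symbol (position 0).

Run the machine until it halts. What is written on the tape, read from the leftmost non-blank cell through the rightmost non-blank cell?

#####1#

state=s0 head=0 tape=[1]##1#1#   (s0,1)→(s2,#,R)
state=s2 head=1 tape=#[#]#1#1#   (s2,#)→(s1,#,R)
state=s1 head=2 tape=##[#]1#1#   (s1,#)→(s2,0,L)
state=s2 head=1 tape=#[#]01#1#   (s2,#)→(s1,#,R)
state=s1 head=2 tape=##[0]1#1#   (s1,0)→(s2,1,R)
state=s2 head=3 tape=##1[1]#1#   (s2,1)→(s0,0,L)
state=s0 head=2 tape=##[1]0#1#   (s0,1)→(s2,#,R)
state=s2 head=3 tape=###[0]#1#   (s2,0)→(s2,#,R)
state=s2 head=4 tape=####[#]1#   (s2,#)→(s1,#,R)
state=s1 head=5 tape=#####[1]#
The non-blank tape span at halt is #####1#.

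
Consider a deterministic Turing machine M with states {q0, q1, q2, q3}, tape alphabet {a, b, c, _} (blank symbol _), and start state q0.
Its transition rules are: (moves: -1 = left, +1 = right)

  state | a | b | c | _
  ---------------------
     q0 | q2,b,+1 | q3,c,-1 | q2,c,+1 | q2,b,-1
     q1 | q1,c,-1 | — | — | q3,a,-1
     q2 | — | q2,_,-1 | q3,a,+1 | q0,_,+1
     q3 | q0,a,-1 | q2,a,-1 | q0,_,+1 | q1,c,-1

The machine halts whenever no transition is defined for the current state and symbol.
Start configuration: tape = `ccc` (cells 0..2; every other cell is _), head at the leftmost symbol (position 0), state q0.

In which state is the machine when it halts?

q1

q0 | [c]cc_   read c → write c, move +1, go to q2
q2 | c[c]c_   read c → write a, move +1, go to q3
q3 | ca[c]_   read c → write _, move +1, go to q0
q0 | ca_[_]   read _ → write b, move -1, go to q2
q2 | ca[_]b   read _ → write _, move +1, go to q0
q0 | ca_[b]   read b → write c, move -1, go to q3
q3 | ca[_]c   read _ → write c, move -1, go to q1
q1 | c[a]cc   read a → write c, move -1, go to q1
q1 | [c]ccc
No transition is defined for (q1, c); M halts in state q1.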